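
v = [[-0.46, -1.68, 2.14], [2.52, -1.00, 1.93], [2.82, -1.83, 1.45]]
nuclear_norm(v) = 8.09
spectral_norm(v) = 5.14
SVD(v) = [[0.34, -0.94, 0.03], [0.63, 0.2, -0.75], [0.7, 0.27, 0.66]] @ diag([5.142390433709403, 2.2819008053709746, 0.6644165423447234]) @ [[0.66, -0.48, 0.57], [0.75, 0.39, -0.54], [-0.04, -0.79, -0.62]]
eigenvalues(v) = [(-1.97+0j), (0.98+1.73j), (0.98-1.73j)]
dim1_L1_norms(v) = [4.28, 5.45, 6.1]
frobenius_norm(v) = 5.67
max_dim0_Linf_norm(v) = 2.82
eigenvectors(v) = [[(-0.65+0j), 0.19+0.25j, 0.19-0.25j],[0.30+0.00j, (0.73+0j), 0.73-0.00j],[(0.7+0j), 0.50+0.33j, 0.50-0.33j]]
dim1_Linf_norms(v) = [2.14, 2.52, 2.82]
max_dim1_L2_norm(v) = 3.66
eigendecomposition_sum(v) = [[-1.16-0.00j, (-0.31+0j), (0.9-0j)], [0.54+0.00j, (0.14-0j), -0.42+0.00j], [1.24+0.00j, 0.33-0.00j, (-0.96+0j)]] + [[0.35+0.28j,(-0.69+0.21j),0.62+0.17j], [0.99-0.25j,(-0.57+1.55j),1.17-0.91j], [(0.79+0.27j),(-1.08+0.81j),(1.21-0.1j)]] + [[0.35-0.28j, (-0.69-0.21j), (0.62-0.17j)], [(0.99+0.25j), (-0.57-1.55j), (1.17+0.91j)], [(0.79-0.27j), -1.08-0.81j, (1.21+0.1j)]]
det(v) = -7.80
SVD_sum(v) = [[1.15, -0.83, 1.0], [2.16, -1.57, 1.87], [2.37, -1.72, 2.06]] + [[-1.61, -0.83, 1.16],  [0.34, 0.18, -0.25],  [0.47, 0.24, -0.34]] + [[-0.0,  -0.02,  -0.01], [0.02,  0.39,  0.31], [-0.02,  -0.35,  -0.27]]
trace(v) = -0.01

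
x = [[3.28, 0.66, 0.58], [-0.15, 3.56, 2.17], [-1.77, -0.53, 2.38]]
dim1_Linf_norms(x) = [3.28, 3.56, 2.38]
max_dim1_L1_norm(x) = 5.88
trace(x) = 9.22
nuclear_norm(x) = 10.20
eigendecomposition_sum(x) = [[(1.25+0.26j), 0.44-0.55j, 0.07-1.06j], [1.14+2.33j, (1.43+0.03j), 1.78-1.22j], [-1.61+0.71j, (-0.06+0.97j), 0.77+1.24j]] + [[1.25-0.26j,(0.44+0.55j),(0.07+1.06j)], [1.14-2.33j,(1.43-0.03j),(1.78+1.22j)], [(-1.61-0.71j),-0.06-0.97j,(0.77-1.24j)]] + [[(0.78+0j), -0.22+0.00j, 0.45+0.00j], [-2.43-0.00j, (0.69-0j), (-1.39-0j)], [(1.45+0j), -0.42+0.00j, 0.83+0.00j]]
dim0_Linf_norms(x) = [3.28, 3.56, 2.38]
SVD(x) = [[0.26,0.77,-0.59], [0.94,-0.07,0.33], [0.21,-0.64,-0.74]] @ diag([4.364537685077853, 3.9006664257004937, 1.9362882613258254]) @ [[0.07, 0.78, 0.62], [0.94, 0.16, -0.31], [-0.34, 0.6, -0.72]]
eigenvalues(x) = [(3.45+1.53j), (3.45-1.53j), (2.31+0j)]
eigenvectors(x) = [[(-0.23+0.3j), (-0.23-0.3j), 0.27+0.00j], [-0.77+0.00j, (-0.77-0j), (-0.83+0j)], [(0.02-0.52j), 0.02+0.52j, (0.49+0j)]]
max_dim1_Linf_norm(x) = 3.56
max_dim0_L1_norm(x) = 5.2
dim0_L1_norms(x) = [5.2, 4.75, 5.13]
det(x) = 32.96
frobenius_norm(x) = 6.17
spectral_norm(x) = 4.36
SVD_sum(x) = [[0.08, 0.87, 0.69], [0.3, 3.22, 2.55], [0.07, 0.73, 0.57]] + [[2.81, 0.47, -0.93], [-0.24, -0.04, 0.08], [-2.33, -0.39, 0.77]] + [[0.39, -0.68, 0.82],[-0.21, 0.38, -0.46],[0.49, -0.87, 1.04]]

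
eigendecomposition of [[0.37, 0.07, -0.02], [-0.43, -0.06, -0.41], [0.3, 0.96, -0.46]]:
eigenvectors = [[-0.79+0.00j, (-0.03+0.03j), -0.03-0.03j], [0.52+0.00j, (-0.18-0.53j), -0.18+0.53j], [(0.33+0j), (-0.83+0j), -0.83-0.00j]]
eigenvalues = [(0.33+0j), (-0.24+0.61j), (-0.24-0.61j)]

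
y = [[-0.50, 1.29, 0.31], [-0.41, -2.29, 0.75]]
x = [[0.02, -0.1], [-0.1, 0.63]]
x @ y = [[0.03,0.25,-0.07], [-0.21,-1.57,0.44]]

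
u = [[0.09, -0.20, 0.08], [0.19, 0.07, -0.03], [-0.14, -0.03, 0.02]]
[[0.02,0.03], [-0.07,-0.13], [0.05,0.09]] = u@[[-0.27,-0.54], [-0.14,-0.28], [0.16,0.33]]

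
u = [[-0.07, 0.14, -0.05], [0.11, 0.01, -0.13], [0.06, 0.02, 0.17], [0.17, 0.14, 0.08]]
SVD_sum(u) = [[-0.01,-0.01,-0.01], [-0.0,-0.0,-0.0], [0.1,0.07,0.09], [0.14,0.10,0.14]] + [[0.03, 0.04, -0.06], [0.06, 0.07, -0.12], [-0.04, -0.05, 0.08], [0.03, 0.04, -0.06]] + [[-0.09, 0.11, 0.02], [0.05, -0.06, -0.01], [0.0, -0.00, -0.0], [-0.01, 0.01, 0.0]]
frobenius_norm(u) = 0.38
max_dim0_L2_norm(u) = 0.23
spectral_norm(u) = 0.27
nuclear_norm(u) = 0.64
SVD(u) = [[-0.06,0.36,-0.88], [-0.02,0.72,0.47], [0.57,-0.46,0.01], [0.82,0.36,-0.06]] @ diag([0.26986858082306137, 0.20935479790180983, 0.16505004598617704]) @ [[0.65,0.44,0.62], [0.42,0.47,-0.78], [0.63,-0.76,-0.12]]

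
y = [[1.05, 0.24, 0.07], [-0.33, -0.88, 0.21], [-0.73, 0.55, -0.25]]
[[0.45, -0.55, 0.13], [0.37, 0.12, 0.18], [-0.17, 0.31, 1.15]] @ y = [[0.56,0.66,-0.12], [0.22,0.08,0.01], [-1.12,0.32,-0.23]]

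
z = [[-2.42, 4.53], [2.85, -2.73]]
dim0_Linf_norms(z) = [2.85, 4.53]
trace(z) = -5.15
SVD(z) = [[-0.8, 0.60],  [0.60, 0.80]] @ diag([6.401800643574166, 0.984707327043613]) @ [[0.57, -0.82],[0.82, 0.57]]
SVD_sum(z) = [[-2.91,4.19],[2.21,-3.18]] + [[0.49, 0.34], [0.64, 0.45]]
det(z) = -6.30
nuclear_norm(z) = 7.39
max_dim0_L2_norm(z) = 5.29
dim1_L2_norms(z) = [5.14, 3.95]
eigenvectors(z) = [[0.80, -0.77],[0.6, 0.64]]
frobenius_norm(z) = 6.48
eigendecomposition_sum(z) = [[0.53, 0.64], [0.4, 0.49]] + [[-2.95,  3.89],[2.45,  -3.22]]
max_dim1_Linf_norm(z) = 4.53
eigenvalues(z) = [1.02, -6.17]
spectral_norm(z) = 6.40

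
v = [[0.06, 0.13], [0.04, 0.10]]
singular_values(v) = [0.18, 0.0]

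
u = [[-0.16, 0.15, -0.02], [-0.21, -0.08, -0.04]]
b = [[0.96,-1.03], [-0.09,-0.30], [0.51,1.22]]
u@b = [[-0.18,0.10], [-0.21,0.19]]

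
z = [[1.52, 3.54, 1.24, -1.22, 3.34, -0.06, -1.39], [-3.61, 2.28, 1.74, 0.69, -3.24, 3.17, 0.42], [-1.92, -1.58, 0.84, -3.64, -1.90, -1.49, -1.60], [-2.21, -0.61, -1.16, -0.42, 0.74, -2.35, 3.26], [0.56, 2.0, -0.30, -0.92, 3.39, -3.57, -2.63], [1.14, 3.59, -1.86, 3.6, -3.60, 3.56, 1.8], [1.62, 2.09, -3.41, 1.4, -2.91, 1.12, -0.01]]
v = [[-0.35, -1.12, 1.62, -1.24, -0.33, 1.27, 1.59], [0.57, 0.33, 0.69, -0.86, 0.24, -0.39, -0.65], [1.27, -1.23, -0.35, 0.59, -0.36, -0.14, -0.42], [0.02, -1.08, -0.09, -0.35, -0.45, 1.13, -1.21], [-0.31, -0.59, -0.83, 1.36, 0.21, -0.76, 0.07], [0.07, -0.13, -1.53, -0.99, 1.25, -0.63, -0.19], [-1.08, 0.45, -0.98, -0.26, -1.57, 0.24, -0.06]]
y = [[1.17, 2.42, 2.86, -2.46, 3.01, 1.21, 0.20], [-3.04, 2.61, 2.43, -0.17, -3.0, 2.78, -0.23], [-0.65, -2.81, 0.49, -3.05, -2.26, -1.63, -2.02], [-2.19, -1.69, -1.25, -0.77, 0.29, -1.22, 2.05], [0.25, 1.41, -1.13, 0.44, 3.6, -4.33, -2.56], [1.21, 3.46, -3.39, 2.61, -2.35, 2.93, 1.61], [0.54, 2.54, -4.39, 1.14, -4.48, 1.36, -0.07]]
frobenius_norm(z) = 15.86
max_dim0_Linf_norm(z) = 3.64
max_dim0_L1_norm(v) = 6.09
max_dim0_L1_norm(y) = 18.99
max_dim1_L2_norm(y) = 7.02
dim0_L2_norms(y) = [4.2, 6.62, 6.92, 4.93, 7.86, 6.52, 4.19]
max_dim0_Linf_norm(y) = 4.48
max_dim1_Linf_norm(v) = 1.62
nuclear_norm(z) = 35.26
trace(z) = 11.16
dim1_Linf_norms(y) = [3.01, 3.04, 3.05, 2.19, 4.33, 3.46, 4.48]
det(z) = -8786.13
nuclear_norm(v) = 14.01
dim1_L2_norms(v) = [3.13, 1.51, 1.98, 2.06, 1.9, 2.31, 2.22]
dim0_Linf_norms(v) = [1.27, 1.23, 1.62, 1.36, 1.57, 1.27, 1.59]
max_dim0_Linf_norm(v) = 1.62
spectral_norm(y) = 10.64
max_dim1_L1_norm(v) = 7.52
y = z + v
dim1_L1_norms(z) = [12.31, 15.15, 12.97, 10.75, 13.37, 19.15, 12.56]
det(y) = 831.50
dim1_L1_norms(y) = [13.33, 14.26, 12.91, 9.46, 13.72, 17.56, 14.52]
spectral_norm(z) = 10.97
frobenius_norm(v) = 5.84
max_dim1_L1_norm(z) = 19.15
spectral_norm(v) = 3.56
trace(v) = -1.20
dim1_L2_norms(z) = [5.56, 6.52, 5.34, 4.85, 6.03, 7.71, 5.5]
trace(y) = 9.96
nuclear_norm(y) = 35.73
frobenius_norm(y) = 15.99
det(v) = 45.32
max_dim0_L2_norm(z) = 7.66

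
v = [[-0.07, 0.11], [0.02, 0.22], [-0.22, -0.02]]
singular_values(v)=[0.25, 0.23]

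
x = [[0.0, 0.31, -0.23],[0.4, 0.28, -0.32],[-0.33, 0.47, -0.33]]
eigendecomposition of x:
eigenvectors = [[-0.47, -0.39, 0.16], [-0.82, -0.2, 0.57], [-0.32, -0.90, 0.81]]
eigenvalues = [0.38, -0.37, -0.07]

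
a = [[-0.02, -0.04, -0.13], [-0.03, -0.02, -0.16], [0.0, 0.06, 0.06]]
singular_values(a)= [0.22, 0.05, 0.0]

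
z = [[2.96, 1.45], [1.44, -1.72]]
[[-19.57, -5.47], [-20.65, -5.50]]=z @ [[-8.86, -2.42], [4.59, 1.17]]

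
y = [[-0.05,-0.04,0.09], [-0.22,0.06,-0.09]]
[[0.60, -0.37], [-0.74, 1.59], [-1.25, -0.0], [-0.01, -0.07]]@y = [[0.05, -0.05, 0.09],[-0.31, 0.12, -0.21],[0.06, 0.05, -0.11],[0.02, -0.0, 0.01]]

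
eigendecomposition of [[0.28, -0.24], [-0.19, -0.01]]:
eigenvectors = [[0.90, 0.51],[-0.43, 0.86]]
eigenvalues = [0.39, -0.12]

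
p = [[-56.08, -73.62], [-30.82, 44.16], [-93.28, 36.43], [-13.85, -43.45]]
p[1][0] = -30.82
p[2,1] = 36.43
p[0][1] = -73.62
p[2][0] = -93.28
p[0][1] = -73.62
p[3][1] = -43.45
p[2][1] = 36.43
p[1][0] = -30.82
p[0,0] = -56.08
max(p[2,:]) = 36.43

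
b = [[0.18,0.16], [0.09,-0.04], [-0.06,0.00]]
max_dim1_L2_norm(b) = 0.24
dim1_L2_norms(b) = [0.24, 0.1, 0.06]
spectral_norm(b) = 0.25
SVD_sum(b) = [[0.19, 0.14], [0.04, 0.03], [-0.04, -0.03]] + [[-0.01, 0.02], [0.05, -0.07], [-0.02, 0.03]]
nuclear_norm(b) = 0.34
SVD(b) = [[-0.96,  0.26], [-0.2,  -0.89], [0.2,  0.37]] @ diag([0.24945738325497602, 0.09524187072700752]) @ [[-0.81, -0.58], [-0.58, 0.81]]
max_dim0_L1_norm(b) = 0.33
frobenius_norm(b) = 0.27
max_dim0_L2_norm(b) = 0.21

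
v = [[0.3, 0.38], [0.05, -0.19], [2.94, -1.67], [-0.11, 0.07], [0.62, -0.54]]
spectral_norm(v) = 3.48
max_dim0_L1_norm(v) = 4.02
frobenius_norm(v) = 3.52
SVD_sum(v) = [[0.06, -0.03], [0.12, -0.07], [2.92, -1.7], [-0.11, 0.07], [0.70, -0.41]] + [[0.24, 0.41], [-0.07, -0.12], [0.02, 0.03], [0.0, 0.0], [-0.08, -0.13]]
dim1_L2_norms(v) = [0.48, 0.2, 3.38, 0.13, 0.82]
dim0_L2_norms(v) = [3.02, 1.81]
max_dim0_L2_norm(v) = 3.02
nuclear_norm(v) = 4.01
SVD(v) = [[-0.02, 0.92],[-0.04, -0.27],[-0.97, 0.06],[0.04, 0.01],[-0.23, -0.30]] @ diag([3.481974372648289, 0.5237885720599087]) @ [[-0.86,0.5], [0.5,0.86]]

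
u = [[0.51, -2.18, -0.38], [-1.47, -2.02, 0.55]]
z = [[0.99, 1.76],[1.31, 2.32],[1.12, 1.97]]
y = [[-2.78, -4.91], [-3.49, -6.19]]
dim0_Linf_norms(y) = [3.49, 6.19]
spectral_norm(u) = 3.06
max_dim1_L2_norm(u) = 2.56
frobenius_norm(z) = 4.04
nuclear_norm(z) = 4.05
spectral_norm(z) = 4.04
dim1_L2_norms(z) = [2.02, 2.66, 2.27]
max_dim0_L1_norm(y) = 11.1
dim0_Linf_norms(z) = [1.31, 2.32]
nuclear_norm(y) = 9.08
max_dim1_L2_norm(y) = 7.11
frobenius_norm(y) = 9.07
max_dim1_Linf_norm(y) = 6.19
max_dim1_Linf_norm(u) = 2.18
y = u @ z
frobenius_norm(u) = 3.42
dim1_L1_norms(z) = [2.75, 3.63, 3.09]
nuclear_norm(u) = 4.59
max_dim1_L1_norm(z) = 3.63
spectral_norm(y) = 9.07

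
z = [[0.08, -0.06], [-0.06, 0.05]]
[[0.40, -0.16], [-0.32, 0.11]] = z @ [[2.12, -3.73], [-3.88, -2.29]]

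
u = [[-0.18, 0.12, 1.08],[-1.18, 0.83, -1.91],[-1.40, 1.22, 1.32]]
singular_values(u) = [2.56, 2.36, 0.07]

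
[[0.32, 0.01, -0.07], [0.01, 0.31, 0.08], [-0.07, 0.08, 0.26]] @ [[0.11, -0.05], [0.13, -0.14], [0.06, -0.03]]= [[0.03, -0.02], [0.05, -0.05], [0.02, -0.02]]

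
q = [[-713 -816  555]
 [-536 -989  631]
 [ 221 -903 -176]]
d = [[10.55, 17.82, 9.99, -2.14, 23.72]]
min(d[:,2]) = 9.99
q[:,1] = [-816, -989, -903]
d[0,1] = 17.82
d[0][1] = 17.82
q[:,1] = [-816, -989, -903]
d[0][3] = -2.14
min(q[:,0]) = -713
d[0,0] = 10.55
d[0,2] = 9.99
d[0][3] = -2.14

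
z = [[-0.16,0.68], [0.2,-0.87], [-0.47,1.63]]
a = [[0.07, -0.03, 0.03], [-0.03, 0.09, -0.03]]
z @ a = [[-0.03, 0.07, -0.03], [0.04, -0.08, 0.03], [-0.08, 0.16, -0.06]]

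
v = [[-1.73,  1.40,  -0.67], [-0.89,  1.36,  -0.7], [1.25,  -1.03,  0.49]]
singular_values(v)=[3.34, 0.47, 0.0]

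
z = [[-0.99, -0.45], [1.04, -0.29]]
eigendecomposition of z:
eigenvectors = [[0.28-0.47j, (0.28+0.47j)], [(-0.84+0j), -0.84-0.00j]]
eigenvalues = [(-0.64+0.59j), (-0.64-0.59j)]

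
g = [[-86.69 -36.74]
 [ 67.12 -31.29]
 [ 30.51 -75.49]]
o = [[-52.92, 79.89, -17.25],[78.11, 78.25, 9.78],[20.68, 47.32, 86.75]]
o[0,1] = 79.89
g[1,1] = -31.29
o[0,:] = [-52.92, 79.89, -17.25]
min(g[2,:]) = -75.49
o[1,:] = [78.11, 78.25, 9.78]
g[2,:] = [30.51, -75.49]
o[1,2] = 9.78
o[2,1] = 47.32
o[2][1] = 47.32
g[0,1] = -36.74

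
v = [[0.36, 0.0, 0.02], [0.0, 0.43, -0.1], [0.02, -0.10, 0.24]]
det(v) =0.033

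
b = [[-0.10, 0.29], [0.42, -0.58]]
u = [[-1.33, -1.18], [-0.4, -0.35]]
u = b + [[-1.23, -1.47], [-0.82, 0.23]]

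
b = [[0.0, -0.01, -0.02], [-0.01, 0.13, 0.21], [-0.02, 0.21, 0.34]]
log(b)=[[(-6.11+2.04j), (-0.3-1.22j), -0.11+0.87j],[(-0.3-1.22j), (-4.74+0.73j), 2.45-0.52j],[(-0.11+0.87j), (2.45-0.52j), (-2.27+0.37j)]]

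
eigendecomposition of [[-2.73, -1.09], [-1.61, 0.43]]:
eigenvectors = [[-0.91, 0.29], [-0.40, -0.96]]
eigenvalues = [-3.21, 0.91]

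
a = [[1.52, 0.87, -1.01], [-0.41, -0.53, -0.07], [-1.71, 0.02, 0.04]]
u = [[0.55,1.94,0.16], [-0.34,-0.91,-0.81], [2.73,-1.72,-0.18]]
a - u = [[0.97, -1.07, -1.17],[-0.07, 0.38, 0.74],[-4.44, 1.74, 0.22]]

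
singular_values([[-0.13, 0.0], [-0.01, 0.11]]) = [0.13, 0.11]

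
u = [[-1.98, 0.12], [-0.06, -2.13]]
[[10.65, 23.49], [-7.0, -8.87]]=u@[[-5.17, -11.59],  [3.43, 4.49]]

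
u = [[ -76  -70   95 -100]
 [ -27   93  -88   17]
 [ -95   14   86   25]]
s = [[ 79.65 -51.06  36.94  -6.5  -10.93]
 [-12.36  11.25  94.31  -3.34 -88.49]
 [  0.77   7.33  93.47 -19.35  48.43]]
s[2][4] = 48.43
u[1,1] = 93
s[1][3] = -3.34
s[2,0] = 0.77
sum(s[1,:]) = 1.3700000000000045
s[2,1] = 7.33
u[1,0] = -27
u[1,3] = 17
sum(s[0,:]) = 48.1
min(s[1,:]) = -88.49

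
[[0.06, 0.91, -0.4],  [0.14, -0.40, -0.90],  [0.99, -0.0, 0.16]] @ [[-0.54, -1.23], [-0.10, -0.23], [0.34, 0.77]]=[[-0.26, -0.59], [-0.34, -0.77], [-0.48, -1.09]]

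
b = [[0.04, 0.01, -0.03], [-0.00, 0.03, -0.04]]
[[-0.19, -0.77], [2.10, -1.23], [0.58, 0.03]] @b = [[-0.01,-0.02,0.04], [0.08,-0.02,-0.01], [0.02,0.01,-0.02]]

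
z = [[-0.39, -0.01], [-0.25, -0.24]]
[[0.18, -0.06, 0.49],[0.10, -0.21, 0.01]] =z @ [[-0.46, 0.14, -1.30], [0.08, 0.72, 1.32]]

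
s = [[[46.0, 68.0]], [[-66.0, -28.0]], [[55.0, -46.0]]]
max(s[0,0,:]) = 68.0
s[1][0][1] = -28.0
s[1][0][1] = -28.0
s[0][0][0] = 46.0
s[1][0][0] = -66.0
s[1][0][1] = -28.0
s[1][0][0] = -66.0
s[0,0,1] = 68.0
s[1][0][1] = -28.0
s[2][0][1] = -46.0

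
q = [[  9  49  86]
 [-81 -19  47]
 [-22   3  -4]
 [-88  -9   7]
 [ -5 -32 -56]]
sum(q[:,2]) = 80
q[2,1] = 3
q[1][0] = -81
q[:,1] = [49, -19, 3, -9, -32]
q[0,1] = 49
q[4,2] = -56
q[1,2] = 47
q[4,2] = -56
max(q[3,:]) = 7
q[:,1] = [49, -19, 3, -9, -32]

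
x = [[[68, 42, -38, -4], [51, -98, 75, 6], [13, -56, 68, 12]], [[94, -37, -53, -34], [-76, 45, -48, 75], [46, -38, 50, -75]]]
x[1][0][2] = -53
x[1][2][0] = 46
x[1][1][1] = 45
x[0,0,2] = -38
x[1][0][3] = -34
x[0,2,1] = -56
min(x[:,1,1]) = -98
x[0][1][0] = 51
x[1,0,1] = -37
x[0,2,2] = 68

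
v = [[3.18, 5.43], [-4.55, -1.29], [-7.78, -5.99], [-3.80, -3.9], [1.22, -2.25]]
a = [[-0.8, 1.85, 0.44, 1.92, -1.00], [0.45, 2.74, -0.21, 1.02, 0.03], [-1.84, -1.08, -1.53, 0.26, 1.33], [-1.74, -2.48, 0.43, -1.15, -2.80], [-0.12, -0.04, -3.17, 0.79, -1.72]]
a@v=[[-22.9, -14.60],[-13.24, -3.88],[11.6, -3.44],[3.36, 1.96],[19.36, 19.18]]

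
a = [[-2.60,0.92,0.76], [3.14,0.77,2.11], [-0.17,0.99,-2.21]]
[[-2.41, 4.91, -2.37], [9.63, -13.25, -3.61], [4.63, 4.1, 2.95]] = a@[[2.3, -2.72, 0.16], [4.2, -0.72, -0.74], [-0.39, -1.97, -1.68]]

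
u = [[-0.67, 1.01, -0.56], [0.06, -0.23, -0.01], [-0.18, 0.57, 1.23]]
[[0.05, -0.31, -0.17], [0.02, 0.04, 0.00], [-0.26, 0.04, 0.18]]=u@[[-0.11,  0.13,  0.13], [-0.12,  -0.15,  0.01], [-0.17,  0.12,  0.16]]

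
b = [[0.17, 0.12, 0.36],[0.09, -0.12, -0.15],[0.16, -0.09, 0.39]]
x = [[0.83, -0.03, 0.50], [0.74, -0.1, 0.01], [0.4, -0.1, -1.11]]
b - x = [[-0.66, 0.15, -0.14], [-0.65, -0.02, -0.16], [-0.24, 0.01, 1.50]]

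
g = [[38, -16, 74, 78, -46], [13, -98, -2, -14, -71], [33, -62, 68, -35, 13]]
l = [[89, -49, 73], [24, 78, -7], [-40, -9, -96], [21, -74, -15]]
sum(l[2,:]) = -145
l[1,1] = 78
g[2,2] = 68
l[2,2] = -96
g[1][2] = -2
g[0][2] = 74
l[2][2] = -96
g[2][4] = 13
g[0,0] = 38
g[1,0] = 13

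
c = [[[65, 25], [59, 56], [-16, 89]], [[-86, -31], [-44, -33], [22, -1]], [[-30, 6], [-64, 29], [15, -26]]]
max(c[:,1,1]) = 56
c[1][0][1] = -31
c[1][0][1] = -31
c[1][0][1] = -31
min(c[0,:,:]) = -16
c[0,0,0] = 65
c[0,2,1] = 89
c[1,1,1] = -33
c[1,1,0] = -44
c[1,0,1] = -31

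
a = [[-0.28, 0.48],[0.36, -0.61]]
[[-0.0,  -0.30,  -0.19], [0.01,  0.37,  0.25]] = a @ [[0.75,-0.18,0.67],[0.43,-0.72,-0.01]]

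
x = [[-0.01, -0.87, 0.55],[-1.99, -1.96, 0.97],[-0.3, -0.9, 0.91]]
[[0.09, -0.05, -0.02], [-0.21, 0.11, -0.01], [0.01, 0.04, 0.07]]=x @ [[0.22, -0.14, -0.05], [-0.14, 0.17, 0.17], [-0.05, 0.17, 0.23]]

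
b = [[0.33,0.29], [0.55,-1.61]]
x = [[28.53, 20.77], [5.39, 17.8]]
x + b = [[28.86,21.06], [5.94,16.19]]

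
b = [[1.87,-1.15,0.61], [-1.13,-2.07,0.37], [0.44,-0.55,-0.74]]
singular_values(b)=[2.48, 2.23, 0.89]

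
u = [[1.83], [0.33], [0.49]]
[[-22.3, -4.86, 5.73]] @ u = [[-39.61]]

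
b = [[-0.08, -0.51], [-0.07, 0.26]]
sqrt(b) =[[(0.1+0.34j), (-0.59+0.41j)], [(-0.08+0.06j), 0.49+0.07j]]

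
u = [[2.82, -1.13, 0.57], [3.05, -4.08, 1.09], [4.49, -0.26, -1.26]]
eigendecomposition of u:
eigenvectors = [[-0.63,-0.03,-0.18], [-0.39,0.36,-0.96], [-0.68,0.93,0.23]]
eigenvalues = [2.74, -1.5, -3.76]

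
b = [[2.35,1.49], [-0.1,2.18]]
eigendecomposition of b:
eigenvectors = [[(0.97+0j), (0.97-0j)], [(-0.06+0.24j), (-0.06-0.24j)]]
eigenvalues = [(2.27+0.38j), (2.27-0.38j)]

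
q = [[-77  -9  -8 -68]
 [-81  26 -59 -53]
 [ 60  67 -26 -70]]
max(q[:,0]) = 60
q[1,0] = -81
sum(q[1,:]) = -167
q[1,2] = -59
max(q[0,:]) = -8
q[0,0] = -77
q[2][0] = 60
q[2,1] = 67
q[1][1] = 26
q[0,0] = -77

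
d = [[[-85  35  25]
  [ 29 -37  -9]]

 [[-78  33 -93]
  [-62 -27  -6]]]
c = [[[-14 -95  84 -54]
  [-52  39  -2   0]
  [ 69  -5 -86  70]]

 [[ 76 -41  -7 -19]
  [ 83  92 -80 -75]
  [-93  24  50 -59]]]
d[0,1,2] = -9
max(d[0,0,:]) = 35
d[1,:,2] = [-93, -6]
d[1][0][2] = -93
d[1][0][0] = -78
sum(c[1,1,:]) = 20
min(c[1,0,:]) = -41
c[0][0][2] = 84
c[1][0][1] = -41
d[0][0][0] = -85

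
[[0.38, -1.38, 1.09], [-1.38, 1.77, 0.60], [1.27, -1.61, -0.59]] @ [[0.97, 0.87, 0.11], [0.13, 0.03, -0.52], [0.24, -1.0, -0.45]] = [[0.45, -0.8, 0.27], [-0.96, -1.75, -1.34], [0.88, 1.65, 1.24]]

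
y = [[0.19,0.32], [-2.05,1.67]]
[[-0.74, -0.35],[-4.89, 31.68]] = y @ [[0.34, -11.02], [-2.51, 5.44]]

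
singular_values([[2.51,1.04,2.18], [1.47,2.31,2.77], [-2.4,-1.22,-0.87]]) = [5.7, 1.55, 0.68]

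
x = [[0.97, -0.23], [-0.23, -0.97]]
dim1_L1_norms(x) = [1.2, 1.2]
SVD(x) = [[-0.97,0.23], [0.23,0.97]] @ diag([0.9968951800465282, 0.9968951800465282]) @ [[-1.00, -0.0],[-0.0, -1.0]]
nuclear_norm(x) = 1.99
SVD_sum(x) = [[0.97, 0.0], [-0.23, 0.00]] + [[0.00,  -0.23], [0.00,  -0.97]]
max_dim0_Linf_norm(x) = 0.97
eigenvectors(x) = [[0.99, 0.12], [-0.12, 0.99]]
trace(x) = 0.00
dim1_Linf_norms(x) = [0.97, 0.97]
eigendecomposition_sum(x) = [[0.98, -0.12], [-0.12, 0.01]] + [[-0.01,-0.12], [-0.12,-0.98]]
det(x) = -0.99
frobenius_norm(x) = 1.41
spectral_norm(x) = 1.00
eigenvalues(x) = [1.0, -1.0]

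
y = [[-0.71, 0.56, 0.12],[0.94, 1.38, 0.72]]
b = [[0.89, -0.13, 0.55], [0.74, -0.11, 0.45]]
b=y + [[1.6, -0.69, 0.43], [-0.20, -1.49, -0.27]]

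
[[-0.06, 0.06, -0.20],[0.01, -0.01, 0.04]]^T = [[-0.06, 0.01], [0.06, -0.01], [-0.2, 0.04]]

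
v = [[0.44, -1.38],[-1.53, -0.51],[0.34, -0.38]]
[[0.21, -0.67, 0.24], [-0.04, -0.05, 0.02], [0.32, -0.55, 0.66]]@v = [[1.2, -0.04],  [0.07, 0.07],  [1.21, -0.41]]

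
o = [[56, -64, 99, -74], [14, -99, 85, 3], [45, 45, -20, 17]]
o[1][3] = 3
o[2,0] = 45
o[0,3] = -74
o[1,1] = -99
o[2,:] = [45, 45, -20, 17]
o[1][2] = 85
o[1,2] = 85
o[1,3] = 3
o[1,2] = 85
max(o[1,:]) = 85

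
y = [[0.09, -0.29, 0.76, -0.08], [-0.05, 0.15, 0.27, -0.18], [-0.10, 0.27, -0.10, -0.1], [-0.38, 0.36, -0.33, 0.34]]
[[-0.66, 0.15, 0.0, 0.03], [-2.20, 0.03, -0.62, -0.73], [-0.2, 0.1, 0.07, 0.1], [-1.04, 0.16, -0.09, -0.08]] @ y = [[-0.08, 0.22, -0.47, 0.04], [0.14, 0.21, -1.36, -0.02], [-0.07, 0.13, -0.17, 0.03], [-0.06, 0.27, -0.71, 0.04]]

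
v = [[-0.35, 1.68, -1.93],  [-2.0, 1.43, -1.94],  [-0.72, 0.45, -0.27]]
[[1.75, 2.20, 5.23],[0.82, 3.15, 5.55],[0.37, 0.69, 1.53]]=v @ [[0.32, -0.57, -0.51], [1.59, 0.02, 2.11], [0.42, -1.02, -0.78]]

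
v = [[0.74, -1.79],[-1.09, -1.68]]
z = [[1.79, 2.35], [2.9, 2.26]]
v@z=[[-3.87, -2.31], [-6.82, -6.36]]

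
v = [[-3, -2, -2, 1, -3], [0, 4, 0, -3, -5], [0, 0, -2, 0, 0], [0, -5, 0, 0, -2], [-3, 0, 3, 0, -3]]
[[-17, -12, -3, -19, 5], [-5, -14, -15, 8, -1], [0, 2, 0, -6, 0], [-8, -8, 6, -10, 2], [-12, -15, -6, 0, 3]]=v@[[0, 0, 0, 3, 0], [0, 0, -2, 2, 0], [0, -1, 0, 3, 0], [-5, -2, -1, 0, 2], [4, 4, 2, 0, -1]]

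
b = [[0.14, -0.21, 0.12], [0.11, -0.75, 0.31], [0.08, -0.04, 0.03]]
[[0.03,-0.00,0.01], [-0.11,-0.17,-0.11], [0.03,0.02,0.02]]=b @ [[0.50,  0.34,  0.28], [0.34,  0.39,  0.26], [0.28,  0.26,  0.19]]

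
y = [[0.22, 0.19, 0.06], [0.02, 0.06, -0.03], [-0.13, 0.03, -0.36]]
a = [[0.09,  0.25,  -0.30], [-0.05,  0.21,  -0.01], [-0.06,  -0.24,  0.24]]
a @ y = [[0.06, 0.02, 0.11],[-0.01, 0.0, -0.01],[-0.05, -0.02, -0.08]]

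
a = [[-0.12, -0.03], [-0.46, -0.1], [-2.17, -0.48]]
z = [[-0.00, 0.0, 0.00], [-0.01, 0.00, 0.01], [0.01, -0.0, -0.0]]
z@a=[[0.00, 0.0], [-0.02, -0.0], [-0.00, -0.0]]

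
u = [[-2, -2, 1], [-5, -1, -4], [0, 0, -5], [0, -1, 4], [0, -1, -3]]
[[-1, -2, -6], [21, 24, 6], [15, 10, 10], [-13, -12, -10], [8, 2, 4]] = u @ [[-2, -4, 0], [1, 4, 2], [-3, -2, -2]]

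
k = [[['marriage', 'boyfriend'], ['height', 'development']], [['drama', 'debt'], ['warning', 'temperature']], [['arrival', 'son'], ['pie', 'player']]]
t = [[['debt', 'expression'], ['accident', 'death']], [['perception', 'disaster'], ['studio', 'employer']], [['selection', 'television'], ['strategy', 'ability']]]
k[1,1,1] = 'temperature'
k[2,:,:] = [['arrival', 'son'], ['pie', 'player']]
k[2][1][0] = 'pie'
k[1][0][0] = 'drama'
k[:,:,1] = [['boyfriend', 'development'], ['debt', 'temperature'], ['son', 'player']]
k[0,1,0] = 'height'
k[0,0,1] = 'boyfriend'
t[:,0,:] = [['debt', 'expression'], ['perception', 'disaster'], ['selection', 'television']]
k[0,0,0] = 'marriage'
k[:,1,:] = [['height', 'development'], ['warning', 'temperature'], ['pie', 'player']]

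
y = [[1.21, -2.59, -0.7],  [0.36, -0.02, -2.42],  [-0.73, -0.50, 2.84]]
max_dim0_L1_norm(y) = 5.96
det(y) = -3.32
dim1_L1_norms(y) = [4.5, 2.8, 4.07]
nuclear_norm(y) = 7.04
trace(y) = 4.03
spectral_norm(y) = 3.96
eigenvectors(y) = [[(0.71+0j),0.71-0.00j,(0.82+0j)], [-0.45-0.07j,(-0.45+0.07j),0.51+0.00j], [0.53+0.10j,0.53-0.10j,(0.25+0j)]]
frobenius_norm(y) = 4.85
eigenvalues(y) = [(2.32+0.16j), (2.32-0.16j), (-0.61+0j)]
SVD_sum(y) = [[0.41,-0.2,-1.31], [0.7,-0.34,-2.26], [-0.83,0.40,2.67]] + [[0.78, -2.40, 0.6], [-0.13, 0.4, -0.1], [0.27, -0.84, 0.21]] + [[0.02,  0.01,  0.01], [-0.21,  -0.08,  -0.05], [-0.17,  -0.07,  -0.04]]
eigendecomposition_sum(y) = [[0.63+6.07j, -0.97-4.20j, -0.11-11.45j], [0.20-3.91j, 0.20+2.76j, (-1.06+7.26j)], [(-0.36+4.67j), -0.15-3.30j, 1.49-8.66j]] + [[(0.63-6.07j), (-0.97+4.2j), -0.11+11.45j], [0.20+3.91j, 0.20-2.76j, -1.06-7.26j], [(-0.36-4.67j), -0.15+3.30j, (1.49+8.66j)]] + [[(-0.06+0j), (-0.66-0j), (-0.47-0j)], [(-0.04+0j), -0.41-0.00j, (-0.3-0j)], [-0.02+0.00j, -0.20-0.00j, (-0.14-0j)]]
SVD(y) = [[-0.35, 0.93, -0.08], [-0.61, -0.16, 0.78], [0.71, 0.32, 0.62]] @ diag([3.956925559414296, 2.783660492931184, 0.30178531665404684]) @ [[-0.29, 0.14, 0.95], [0.3, -0.93, 0.23], [-0.91, -0.35, -0.23]]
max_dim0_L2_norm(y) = 3.8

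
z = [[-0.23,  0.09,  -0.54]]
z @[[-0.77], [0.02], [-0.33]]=[[0.36]]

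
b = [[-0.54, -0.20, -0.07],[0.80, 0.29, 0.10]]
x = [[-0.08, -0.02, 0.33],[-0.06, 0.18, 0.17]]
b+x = [[-0.62,-0.22,0.26], [0.74,0.47,0.27]]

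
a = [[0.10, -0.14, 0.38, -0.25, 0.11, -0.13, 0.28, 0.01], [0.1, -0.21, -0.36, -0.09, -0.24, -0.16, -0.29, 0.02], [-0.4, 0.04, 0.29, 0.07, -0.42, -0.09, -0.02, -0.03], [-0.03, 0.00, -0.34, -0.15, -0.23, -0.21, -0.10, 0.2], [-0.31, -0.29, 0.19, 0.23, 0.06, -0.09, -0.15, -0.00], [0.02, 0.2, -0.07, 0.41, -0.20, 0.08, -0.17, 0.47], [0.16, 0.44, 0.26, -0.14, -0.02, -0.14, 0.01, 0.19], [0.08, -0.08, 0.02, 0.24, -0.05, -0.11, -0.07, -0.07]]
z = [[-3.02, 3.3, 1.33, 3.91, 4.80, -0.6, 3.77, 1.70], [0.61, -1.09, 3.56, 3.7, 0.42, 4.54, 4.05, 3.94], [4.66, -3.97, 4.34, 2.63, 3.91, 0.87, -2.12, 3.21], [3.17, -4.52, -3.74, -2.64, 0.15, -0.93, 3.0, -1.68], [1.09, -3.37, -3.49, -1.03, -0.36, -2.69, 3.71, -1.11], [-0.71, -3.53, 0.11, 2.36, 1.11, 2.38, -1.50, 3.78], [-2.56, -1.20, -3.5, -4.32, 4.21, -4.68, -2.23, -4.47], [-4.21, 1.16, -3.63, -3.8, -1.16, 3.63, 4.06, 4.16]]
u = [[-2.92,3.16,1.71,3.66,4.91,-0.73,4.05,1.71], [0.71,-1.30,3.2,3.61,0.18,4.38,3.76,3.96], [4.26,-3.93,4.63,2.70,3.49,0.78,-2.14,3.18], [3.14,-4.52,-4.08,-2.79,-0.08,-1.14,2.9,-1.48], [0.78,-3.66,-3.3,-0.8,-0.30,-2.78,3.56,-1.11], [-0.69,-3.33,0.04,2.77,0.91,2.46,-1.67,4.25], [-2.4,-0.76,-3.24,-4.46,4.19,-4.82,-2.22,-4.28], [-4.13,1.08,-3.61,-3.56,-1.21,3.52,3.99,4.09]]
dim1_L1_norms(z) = [22.43, 21.91, 25.71, 19.83, 16.85, 15.48, 27.17, 25.81]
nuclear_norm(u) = 57.77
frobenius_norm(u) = 24.40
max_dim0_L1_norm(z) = 24.44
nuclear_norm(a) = 4.09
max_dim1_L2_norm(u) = 10.04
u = a + z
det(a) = -0.00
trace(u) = 1.65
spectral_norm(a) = 0.92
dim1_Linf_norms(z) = [4.8, 4.54, 4.66, 4.52, 3.71, 3.78, 4.68, 4.21]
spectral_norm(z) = 15.36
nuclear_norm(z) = 58.43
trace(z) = 1.54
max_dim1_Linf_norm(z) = 4.8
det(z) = 688411.46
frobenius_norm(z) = 24.60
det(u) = 591287.33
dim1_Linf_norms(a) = [0.38, 0.36, 0.42, 0.34, 0.31, 0.47, 0.44, 0.24]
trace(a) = 0.11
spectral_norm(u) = 15.33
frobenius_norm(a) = 1.64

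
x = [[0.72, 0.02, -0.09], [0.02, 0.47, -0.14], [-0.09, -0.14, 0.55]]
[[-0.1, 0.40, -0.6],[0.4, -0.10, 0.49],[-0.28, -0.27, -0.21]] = x @[[-0.2, 0.50, -0.90], [0.75, -0.38, 1.01], [-0.35, -0.5, -0.27]]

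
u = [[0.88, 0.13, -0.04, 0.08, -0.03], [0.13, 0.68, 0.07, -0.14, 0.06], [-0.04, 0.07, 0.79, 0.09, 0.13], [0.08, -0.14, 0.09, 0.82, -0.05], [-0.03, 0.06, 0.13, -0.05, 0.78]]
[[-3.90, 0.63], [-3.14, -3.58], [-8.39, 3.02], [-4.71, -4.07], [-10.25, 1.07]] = u@[[-4.23, 2.8], [-3.10, -7.89], [-7.91, 5.36], [-5.73, -7.13], [-12.12, 0.73]]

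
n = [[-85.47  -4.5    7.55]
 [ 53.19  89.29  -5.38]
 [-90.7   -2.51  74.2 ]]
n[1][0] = 53.19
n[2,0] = -90.7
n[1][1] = 89.29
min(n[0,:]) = -85.47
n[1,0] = 53.19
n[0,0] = -85.47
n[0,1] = -4.5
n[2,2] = 74.2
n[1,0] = 53.19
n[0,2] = 7.55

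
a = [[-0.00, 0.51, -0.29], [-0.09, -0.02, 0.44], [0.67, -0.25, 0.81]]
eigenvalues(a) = [(0.68+0j), (0.05+0.51j), (0.05-0.51j)]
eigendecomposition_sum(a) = [[(0.02+0j), (0.01+0j), (0.02+0j)], [0.32+0.00j, (0.11+0j), (0.34+0j)], [(0.52+0j), 0.18+0.00j, 0.55+0.00j]] + [[(-0.01+0.25j), 0.25-0.03j, (-0.16+0.01j)], [-0.21-0.10j, -0.07+0.22j, 0.05-0.13j], [0.08-0.20j, (-0.21-0.04j), 0.13+0.04j]] + [[(-0.01-0.25j), 0.25+0.03j, (-0.16-0.01j)],[(-0.21+0.1j), -0.07-0.22j, 0.05+0.13j],[(0.08+0.2j), (-0.21+0.04j), (0.13-0.04j)]]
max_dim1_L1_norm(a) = 1.73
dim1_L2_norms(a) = [0.59, 0.45, 1.08]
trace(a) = 0.79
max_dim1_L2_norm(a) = 1.08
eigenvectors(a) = [[(0.03+0j), 0.62+0.00j, (0.62-0j)], [(0.53+0j), (-0.22+0.52j), -0.22-0.52j], [0.85+0.00j, -0.51-0.17j, (-0.51+0.17j)]]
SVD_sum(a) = [[-0.20,0.14,-0.33], [0.15,-0.11,0.25], [0.52,-0.37,0.85]] + [[0.26,0.32,-0.02], [-0.06,-0.07,0.0], [0.12,0.14,-0.01]] + [[-0.06, 0.05, 0.06], [-0.19, 0.16, 0.18], [0.03, -0.03, -0.03]]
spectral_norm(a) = 1.18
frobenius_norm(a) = 1.31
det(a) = 0.18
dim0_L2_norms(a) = [0.68, 0.57, 0.97]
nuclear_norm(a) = 1.97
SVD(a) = [[-0.35, 0.89, 0.29], [0.27, -0.2, 0.94], [0.9, 0.40, -0.17]] @ diag([1.1814222969685348, 0.4604907043839689, 0.3255605433733426]) @ [[0.49, -0.34, 0.8], [0.62, 0.78, -0.05], [-0.61, 0.52, 0.60]]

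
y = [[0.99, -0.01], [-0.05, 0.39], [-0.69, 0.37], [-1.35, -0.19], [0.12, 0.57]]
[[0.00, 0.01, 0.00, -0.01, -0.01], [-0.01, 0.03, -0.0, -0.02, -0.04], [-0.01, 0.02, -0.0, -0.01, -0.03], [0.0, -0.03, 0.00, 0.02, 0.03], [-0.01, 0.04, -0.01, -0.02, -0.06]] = y @[[-0.0, 0.01, -0.0, -0.01, -0.01], [-0.02, 0.07, -0.01, -0.04, -0.11]]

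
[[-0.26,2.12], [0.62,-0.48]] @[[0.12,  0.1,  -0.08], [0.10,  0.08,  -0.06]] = [[0.18, 0.14, -0.11], [0.03, 0.02, -0.02]]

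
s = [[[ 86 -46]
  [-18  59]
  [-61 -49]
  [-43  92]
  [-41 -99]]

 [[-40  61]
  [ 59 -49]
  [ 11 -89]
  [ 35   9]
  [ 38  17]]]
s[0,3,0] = -43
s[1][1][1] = -49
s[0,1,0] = -18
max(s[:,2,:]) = 11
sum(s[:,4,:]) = -85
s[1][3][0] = 35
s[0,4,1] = -99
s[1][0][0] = -40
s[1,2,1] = -89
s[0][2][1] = -49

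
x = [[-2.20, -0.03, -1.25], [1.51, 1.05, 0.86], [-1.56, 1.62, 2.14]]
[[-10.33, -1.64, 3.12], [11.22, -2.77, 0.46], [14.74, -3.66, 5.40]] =x @[[1.73,0.10,-1.27], [4.00,-3.79,2.53], [5.12,1.23,-0.32]]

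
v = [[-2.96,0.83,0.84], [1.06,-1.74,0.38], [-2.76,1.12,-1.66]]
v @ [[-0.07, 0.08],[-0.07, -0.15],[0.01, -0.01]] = [[0.16, -0.37], [0.05, 0.34], [0.10, -0.37]]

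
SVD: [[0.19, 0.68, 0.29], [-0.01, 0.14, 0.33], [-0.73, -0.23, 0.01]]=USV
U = [[-0.72, -0.56, 0.42],[-0.19, -0.41, -0.89],[0.67, -0.72, 0.19]]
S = [0.95, 0.59, 0.21]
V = [[-0.65, -0.7, -0.28], [0.72, -0.46, -0.52], [-0.24, 0.54, -0.81]]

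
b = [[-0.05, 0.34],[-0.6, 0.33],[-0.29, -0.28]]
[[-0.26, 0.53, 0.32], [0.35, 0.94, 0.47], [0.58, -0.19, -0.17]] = b @ [[-1.10,-0.77,-0.28], [-0.94,1.46,0.91]]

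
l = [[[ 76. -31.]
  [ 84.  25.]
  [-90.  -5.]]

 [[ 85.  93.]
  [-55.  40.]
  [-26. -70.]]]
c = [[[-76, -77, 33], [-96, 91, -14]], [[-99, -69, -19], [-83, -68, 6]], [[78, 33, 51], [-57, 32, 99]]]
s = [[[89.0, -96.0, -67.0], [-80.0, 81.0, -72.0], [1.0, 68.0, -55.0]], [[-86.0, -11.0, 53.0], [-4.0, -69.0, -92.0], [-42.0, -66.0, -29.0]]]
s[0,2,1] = 68.0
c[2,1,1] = 32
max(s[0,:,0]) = 89.0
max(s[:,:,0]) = 89.0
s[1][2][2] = -29.0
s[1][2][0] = -42.0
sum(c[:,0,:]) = -145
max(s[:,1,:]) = 81.0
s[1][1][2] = -92.0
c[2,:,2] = [51, 99]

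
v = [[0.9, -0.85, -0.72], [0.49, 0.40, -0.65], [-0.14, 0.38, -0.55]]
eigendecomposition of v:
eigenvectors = [[(-0.78+0j), (-0.78-0j), (0.56+0j)],[(-0.3+0.52j), -0.30-0.52j, 0.26+0.00j],[(0.07+0.13j), (0.07-0.13j), (0.79+0j)]]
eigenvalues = [(0.64+0.68j), (0.64-0.68j), (-0.52+0j)]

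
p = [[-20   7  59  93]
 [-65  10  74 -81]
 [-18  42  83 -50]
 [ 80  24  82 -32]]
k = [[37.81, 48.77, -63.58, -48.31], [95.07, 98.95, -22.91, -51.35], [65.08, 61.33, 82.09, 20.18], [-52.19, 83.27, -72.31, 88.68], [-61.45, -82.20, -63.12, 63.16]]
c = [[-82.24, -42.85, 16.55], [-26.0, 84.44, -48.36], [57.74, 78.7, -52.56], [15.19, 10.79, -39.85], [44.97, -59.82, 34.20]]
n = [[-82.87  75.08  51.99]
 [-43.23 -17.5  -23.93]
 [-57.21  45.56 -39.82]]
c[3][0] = 15.19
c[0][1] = -42.85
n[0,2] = 51.99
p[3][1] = 24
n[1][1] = -17.5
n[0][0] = -82.87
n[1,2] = -23.93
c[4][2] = 34.2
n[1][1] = -17.5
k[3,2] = -72.31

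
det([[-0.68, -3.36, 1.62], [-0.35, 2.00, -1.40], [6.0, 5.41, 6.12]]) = -14.954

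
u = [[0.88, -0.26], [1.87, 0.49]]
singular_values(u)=[2.09, 0.44]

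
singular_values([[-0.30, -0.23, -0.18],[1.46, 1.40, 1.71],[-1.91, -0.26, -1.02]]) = [3.33, 0.93, 0.09]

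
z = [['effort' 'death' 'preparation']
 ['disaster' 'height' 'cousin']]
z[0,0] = 'effort'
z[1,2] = 'cousin'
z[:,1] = ['death', 'height']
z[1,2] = 'cousin'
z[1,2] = 'cousin'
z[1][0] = 'disaster'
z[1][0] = 'disaster'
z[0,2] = 'preparation'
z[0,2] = 'preparation'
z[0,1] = 'death'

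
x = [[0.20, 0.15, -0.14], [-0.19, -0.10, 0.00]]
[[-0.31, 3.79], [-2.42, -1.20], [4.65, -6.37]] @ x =[[-0.78,-0.43,0.04], [-0.26,-0.24,0.34], [2.14,1.33,-0.65]]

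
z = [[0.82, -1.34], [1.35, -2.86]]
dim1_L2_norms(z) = [1.57, 3.16]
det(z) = -0.54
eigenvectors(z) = [[0.92, 0.4], [0.4, 0.92]]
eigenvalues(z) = [0.24, -2.28]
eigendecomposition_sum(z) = [[0.29, -0.13], [0.13, -0.05]] + [[0.53, -1.21], [1.22, -2.81]]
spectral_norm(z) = 3.53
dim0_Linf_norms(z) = [1.35, 2.86]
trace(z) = -2.04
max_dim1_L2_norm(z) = 3.16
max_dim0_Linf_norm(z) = 2.86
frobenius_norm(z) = 3.53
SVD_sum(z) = [[0.7, -1.40],[1.41, -2.83]] + [[0.12, 0.06], [-0.06, -0.03]]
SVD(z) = [[-0.44,-0.90], [-0.9,0.44]] @ diag([3.5280307861862017, 0.15198280074523718]) @ [[-0.45, 0.9], [-0.9, -0.45]]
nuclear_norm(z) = 3.68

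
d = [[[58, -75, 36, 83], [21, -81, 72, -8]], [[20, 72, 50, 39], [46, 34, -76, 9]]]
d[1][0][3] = 39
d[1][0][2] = 50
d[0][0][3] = 83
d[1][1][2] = -76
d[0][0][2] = 36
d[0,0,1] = -75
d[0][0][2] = 36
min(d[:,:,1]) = -81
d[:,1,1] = [-81, 34]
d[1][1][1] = 34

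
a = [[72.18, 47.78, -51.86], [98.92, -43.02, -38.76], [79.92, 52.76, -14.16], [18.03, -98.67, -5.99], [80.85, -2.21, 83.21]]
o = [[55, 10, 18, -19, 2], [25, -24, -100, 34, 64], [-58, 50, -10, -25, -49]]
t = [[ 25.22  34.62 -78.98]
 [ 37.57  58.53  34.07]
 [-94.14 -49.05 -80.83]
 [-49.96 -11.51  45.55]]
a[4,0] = 80.85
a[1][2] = -38.76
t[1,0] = 37.57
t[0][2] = -78.98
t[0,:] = [25.22, 34.62, -78.98]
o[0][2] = 18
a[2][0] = 79.92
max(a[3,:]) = 18.03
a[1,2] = -38.76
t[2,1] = -49.05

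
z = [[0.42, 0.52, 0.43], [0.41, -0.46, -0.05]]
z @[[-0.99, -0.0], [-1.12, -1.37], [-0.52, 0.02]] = [[-1.22, -0.7], [0.14, 0.63]]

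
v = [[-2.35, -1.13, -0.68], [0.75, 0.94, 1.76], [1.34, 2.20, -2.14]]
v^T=[[-2.35,0.75,1.34], [-1.13,0.94,2.2], [-0.68,1.76,-2.14]]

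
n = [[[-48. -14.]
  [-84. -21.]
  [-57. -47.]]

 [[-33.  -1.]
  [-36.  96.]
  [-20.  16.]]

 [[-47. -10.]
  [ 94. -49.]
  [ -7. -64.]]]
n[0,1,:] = [-84.0, -21.0]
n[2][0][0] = -47.0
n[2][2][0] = -7.0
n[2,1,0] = 94.0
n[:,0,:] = [[-48.0, -14.0], [-33.0, -1.0], [-47.0, -10.0]]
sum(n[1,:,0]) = -89.0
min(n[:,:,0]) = -84.0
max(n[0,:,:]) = -14.0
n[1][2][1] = 16.0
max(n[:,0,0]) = -33.0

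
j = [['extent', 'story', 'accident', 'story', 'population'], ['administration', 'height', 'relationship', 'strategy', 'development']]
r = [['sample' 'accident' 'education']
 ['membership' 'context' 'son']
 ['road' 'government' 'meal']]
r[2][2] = 'meal'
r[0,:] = ['sample', 'accident', 'education']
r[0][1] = 'accident'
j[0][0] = 'extent'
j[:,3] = ['story', 'strategy']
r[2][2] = 'meal'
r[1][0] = 'membership'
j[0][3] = 'story'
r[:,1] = ['accident', 'context', 'government']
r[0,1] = 'accident'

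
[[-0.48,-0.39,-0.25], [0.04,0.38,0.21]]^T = [[-0.48, 0.04], [-0.39, 0.38], [-0.25, 0.21]]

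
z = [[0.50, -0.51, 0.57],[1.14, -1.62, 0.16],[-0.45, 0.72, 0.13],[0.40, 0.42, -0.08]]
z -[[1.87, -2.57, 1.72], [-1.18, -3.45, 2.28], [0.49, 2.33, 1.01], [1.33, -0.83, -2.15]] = [[-1.37,2.06,-1.15], [2.32,1.83,-2.12], [-0.94,-1.61,-0.88], [-0.93,1.25,2.07]]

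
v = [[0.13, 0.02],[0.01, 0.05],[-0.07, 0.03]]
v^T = [[0.13, 0.01, -0.07], [0.02, 0.05, 0.03]]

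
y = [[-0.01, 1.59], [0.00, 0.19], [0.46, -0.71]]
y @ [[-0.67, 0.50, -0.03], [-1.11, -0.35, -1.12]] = [[-1.76,-0.56,-1.78], [-0.21,-0.07,-0.21], [0.48,0.48,0.78]]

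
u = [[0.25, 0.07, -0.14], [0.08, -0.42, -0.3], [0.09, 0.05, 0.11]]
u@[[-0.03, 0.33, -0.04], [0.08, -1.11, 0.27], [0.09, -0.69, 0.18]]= [[-0.01, 0.1, -0.02], [-0.06, 0.70, -0.17], [0.01, -0.10, 0.03]]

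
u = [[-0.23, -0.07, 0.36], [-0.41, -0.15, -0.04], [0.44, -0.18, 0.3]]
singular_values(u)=[0.66, 0.48, 0.17]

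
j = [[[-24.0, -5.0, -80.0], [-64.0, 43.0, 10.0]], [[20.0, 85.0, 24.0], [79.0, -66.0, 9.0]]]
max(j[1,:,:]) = 85.0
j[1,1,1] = -66.0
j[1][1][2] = 9.0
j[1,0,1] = 85.0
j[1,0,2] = 24.0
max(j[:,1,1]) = 43.0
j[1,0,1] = 85.0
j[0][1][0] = -64.0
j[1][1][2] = 9.0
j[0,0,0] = -24.0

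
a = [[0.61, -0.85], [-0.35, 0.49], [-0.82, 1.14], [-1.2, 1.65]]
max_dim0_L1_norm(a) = 4.13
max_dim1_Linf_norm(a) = 1.65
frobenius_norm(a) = 2.76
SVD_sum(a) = [[0.61, -0.85],[-0.35, 0.49],[-0.82, 1.14],[-1.20, 1.65]] + [[-0.00, -0.0], [0.0, 0.00], [0.00, 0.0], [-0.00, -0.00]]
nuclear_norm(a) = 2.76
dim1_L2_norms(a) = [1.05, 0.6, 1.4, 2.04]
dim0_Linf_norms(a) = [1.2, 1.65]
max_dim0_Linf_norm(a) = 1.65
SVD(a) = [[-0.38, 0.46],[0.22, -0.42],[0.51, -0.43],[0.74, 0.65]] @ diag([2.7552913103180536, 0.008354357295623139]) @ [[-0.59, 0.81], [-0.81, -0.59]]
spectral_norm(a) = 2.76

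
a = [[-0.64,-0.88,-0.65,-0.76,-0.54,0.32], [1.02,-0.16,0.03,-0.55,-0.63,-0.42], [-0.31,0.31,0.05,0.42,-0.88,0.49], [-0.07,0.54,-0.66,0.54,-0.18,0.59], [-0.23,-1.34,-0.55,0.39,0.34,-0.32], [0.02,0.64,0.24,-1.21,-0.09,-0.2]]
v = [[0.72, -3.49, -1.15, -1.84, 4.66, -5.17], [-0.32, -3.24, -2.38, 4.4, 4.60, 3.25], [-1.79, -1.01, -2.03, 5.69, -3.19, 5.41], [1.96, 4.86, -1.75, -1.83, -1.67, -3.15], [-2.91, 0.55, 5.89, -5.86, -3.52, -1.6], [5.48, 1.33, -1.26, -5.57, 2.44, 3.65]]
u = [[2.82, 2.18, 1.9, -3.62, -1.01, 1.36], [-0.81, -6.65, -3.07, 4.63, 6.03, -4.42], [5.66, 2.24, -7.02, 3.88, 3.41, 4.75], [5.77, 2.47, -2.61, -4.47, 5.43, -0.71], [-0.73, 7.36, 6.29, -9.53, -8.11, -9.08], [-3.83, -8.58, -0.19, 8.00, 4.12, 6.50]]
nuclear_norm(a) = 7.46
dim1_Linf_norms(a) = [0.88, 1.02, 0.88, 0.66, 1.34, 1.21]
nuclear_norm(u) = 55.85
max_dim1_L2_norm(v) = 9.63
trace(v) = -6.25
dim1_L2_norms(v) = [8.11, 8.21, 8.95, 6.83, 9.63, 9.15]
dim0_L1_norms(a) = [2.29, 3.87, 2.18, 3.87, 2.66, 2.34]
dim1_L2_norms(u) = [5.68, 11.47, 11.64, 9.81, 18.26, 14.54]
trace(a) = -0.07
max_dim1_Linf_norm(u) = 9.53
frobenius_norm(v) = 20.89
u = a @ v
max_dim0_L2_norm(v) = 11.13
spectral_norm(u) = 24.83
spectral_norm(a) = 2.07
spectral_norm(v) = 13.80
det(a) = -0.81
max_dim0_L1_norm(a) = 3.87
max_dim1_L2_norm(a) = 1.61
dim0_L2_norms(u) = [9.44, 13.71, 10.43, 14.98, 12.7, 13.01]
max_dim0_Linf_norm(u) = 9.53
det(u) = -11154.79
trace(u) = -16.93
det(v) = 13796.59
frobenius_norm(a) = 3.44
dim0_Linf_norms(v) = [5.48, 4.86, 5.89, 5.86, 4.66, 5.41]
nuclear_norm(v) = 43.00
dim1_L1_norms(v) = [17.03, 18.19, 19.12, 15.22, 20.33, 19.73]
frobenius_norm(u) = 30.67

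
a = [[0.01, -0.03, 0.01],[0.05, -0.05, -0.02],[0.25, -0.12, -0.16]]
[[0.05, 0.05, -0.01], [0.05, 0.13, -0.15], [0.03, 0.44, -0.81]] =a @ [[1.71, 1.28, -1.34],  [-0.29, -1.32, 0.61],  [2.68, 0.22, 2.49]]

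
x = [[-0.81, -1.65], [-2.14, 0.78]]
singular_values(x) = [2.3, 1.81]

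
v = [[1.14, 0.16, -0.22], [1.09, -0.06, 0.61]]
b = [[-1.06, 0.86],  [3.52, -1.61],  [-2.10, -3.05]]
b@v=[[-0.27, -0.22, 0.76], [2.26, 0.66, -1.76], [-5.72, -0.15, -1.40]]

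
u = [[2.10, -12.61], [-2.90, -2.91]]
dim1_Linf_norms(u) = [12.61, 2.91]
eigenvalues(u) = [6.14, -6.95]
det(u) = -42.68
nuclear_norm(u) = 16.30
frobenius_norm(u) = 13.43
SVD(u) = [[0.98, 0.20], [0.20, -0.98]] @ diag([13.021406025283147, 3.2776798386541315]) @ [[0.11,-0.99],[0.99,0.11]]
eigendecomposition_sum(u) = [[4.25, -5.91], [-1.36, 1.9]] + [[-2.15, -6.7], [-1.54, -4.81]]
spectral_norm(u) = 13.02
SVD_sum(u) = [[1.46, -12.68], [0.29, -2.54]] + [[0.64, 0.07], [-3.19, -0.37]]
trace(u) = -0.81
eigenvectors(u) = [[0.95, 0.81], [-0.31, 0.58]]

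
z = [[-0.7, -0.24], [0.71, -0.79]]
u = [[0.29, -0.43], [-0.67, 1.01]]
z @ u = [[-0.04, 0.06],[0.74, -1.1]]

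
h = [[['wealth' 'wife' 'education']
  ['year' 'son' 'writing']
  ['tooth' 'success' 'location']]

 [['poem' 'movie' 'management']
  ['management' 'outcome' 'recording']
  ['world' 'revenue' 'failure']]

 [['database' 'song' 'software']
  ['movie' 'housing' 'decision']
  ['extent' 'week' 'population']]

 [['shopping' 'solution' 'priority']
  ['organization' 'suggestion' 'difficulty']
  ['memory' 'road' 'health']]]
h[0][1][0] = 'year'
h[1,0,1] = 'movie'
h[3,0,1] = 'solution'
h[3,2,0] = 'memory'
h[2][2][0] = 'extent'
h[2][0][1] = 'song'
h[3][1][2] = 'difficulty'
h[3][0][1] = 'solution'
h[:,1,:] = [['year', 'son', 'writing'], ['management', 'outcome', 'recording'], ['movie', 'housing', 'decision'], ['organization', 'suggestion', 'difficulty']]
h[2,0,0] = 'database'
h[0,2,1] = 'success'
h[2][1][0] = 'movie'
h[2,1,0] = 'movie'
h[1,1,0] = 'management'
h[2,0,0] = 'database'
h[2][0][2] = 'software'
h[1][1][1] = 'outcome'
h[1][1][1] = 'outcome'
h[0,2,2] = 'location'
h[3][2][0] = 'memory'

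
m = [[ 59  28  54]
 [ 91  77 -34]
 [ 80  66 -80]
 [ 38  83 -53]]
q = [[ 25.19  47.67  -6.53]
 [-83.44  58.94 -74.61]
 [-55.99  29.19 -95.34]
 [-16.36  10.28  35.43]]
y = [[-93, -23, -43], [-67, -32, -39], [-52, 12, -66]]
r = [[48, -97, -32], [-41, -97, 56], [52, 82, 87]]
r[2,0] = 52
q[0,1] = 47.67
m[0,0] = 59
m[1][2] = -34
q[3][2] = 35.43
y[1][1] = -32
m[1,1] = 77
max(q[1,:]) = 58.94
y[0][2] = -43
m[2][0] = 80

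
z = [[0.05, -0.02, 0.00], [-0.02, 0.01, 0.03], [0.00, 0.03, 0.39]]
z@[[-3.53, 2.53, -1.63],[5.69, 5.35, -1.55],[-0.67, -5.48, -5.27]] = [[-0.29, 0.02, -0.05], [0.11, -0.16, -0.14], [-0.09, -1.98, -2.10]]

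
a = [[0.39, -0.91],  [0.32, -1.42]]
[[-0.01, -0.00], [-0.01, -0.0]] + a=[[0.38,-0.91], [0.31,-1.42]]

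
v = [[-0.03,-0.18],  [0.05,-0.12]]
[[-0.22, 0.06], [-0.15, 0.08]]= v@ [[-0.03, 0.52],[1.23, -0.42]]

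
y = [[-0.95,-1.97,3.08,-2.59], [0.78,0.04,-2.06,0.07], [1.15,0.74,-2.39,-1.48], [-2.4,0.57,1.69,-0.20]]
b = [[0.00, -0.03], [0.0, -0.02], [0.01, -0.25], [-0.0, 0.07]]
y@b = [[0.03,-0.88], [-0.02,0.5], [-0.02,0.44], [0.02,-0.38]]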